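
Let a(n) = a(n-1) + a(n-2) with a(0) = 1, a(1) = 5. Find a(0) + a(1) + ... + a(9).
Computing the sequence terms: 1, 5, 6, 11, 17, 28, 45, 73, 118, 191
Adding these values together:

495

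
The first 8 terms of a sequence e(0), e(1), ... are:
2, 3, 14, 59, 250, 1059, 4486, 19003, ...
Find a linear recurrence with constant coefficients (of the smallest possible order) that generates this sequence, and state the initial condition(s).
Look for the lowest-order linear relation among consecutive terms.
Observation: e(n) - 4·e(n-1) - (1)·e(n-2) = 0 holds for the shown terms, and no order-1 relation e(n) = α·e(n-1) + β fits.
Check at n=3: 4·14 + (1)·3 = 59. ✓

e(n) = 4e(n-1) + e(n-2), e(0) = 2, e(1) = 3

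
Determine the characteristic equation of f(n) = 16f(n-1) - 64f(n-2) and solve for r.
Substitute f(n) = rⁿ and divide through by rⁿ⁻²: r² - 16r + 64 = 0
Factor: (r - 8)² = 0, so r = 8 (double root).
General solution: f(n) = (A + Bn)·8ⁿ

Characteristic: r² - 16r + 64 = 0, Roots: r = 8 (double root)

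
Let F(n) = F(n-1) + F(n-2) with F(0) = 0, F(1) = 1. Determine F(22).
Computing the sequence terms:
0, 1, 1, 2, 3, 5, 8, 13, 21, 34, 55, 89, 144, 233, 377, 610, 987, 1597, 2584, 4181, 6765, 10946, 17711

17711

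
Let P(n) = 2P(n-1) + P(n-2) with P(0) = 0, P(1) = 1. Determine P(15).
Computing the sequence terms:
0, 1, 2, 5, 12, 29, 70, 169, 408, 985, 2378, 5741, 13860, 33461, 80782, 195025

195025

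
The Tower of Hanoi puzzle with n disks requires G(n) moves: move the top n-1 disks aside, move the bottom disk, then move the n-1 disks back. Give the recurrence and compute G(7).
Moving n disks = move the top n-1 disks aside (G(n-1) moves) + move the largest disk (1 move) + move the n-1 disks back on top (G(n-1) moves), so G(n) = 2G(n-1) + 1, with G(1) = 1 (a single disk takes one move).
First terms: 1, 3, 7, 15, 31, 63, … — each is one less than a power of 2. Indeed G(n) + 1 = 2(G(n-1) + 1) with G(1) + 1 = 2, so G(n) + 1 = 2ⁿ and G(n) = 2ⁿ - 1.
Hence G(7) = 2^7 - 1 = 128 - 1 = 127.

G(n) = 2G(n-1) + 1, G(1) = 1; G(7) = 127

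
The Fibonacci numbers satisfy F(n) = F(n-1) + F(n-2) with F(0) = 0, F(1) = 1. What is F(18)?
Computing the sequence terms:
0, 1, 1, 2, 3, 5, 8, 13, 21, 34, 55, 89, 144, 233, 377, 610, 987, 1597, 2584

2584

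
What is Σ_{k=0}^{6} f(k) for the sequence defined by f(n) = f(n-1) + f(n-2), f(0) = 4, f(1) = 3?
Computing the sequence terms: 4, 3, 7, 10, 17, 27, 44
Adding these values together:

112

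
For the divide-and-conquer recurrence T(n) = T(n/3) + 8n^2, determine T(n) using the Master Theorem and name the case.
Master Theorem template: T(n) = a·T(n/b) + f(n).
Here: a=1, b=3, f(n)=8n^2
Compute log_b(a) = log_3(1) = 0.
f(n) = 8n^2 = Ω(n^(0+ε)) with ε = 2, and the regularity condition holds (a·f(n/b) = (a/b^2)·f(n) with a/b^2 = 3^-2 < 1). Case 3: T(n) = Θ(f(n)) = Θ(n^2).

Case 3: T(n) = Θ(n^2)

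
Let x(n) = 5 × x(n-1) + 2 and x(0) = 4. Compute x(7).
Computing step by step:
x(0) = 4
x(1) = 5 × 4 + 2 = 22
x(2) = 5 × 22 + 2 = 112
x(3) = 5 × 112 + 2 = 562
x(4) = 5 × 562 + 2 = 2812
x(5) = 5 × 2812 + 2 = 14062
x(6) = 5 × 14062 + 2 = 70312
x(7) = 5 × 70312 + 2 = 351562

351562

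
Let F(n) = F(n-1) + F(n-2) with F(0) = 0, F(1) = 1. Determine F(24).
Computing the sequence terms:
0, 1, 1, 2, 3, 5, 8, 13, 21, 34, 55, 89, 144, 233, 377, 610, 987, 1597, 2584, 4181, 6765, 10946, 17711, 28657, 46368

46368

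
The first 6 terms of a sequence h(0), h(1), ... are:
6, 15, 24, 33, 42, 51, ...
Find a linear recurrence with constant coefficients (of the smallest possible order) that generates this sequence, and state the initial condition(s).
Look for the lowest-order linear relation among consecutive terms.
Observation: consecutive differences are constant (= 9).
Check at n=2: 1·15 + 9 = 24. ✓

h(n) = h(n-1) + 9, h(0) = 6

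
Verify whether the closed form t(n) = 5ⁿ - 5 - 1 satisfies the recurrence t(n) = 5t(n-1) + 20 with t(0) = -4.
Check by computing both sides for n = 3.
From the recurrence with t(0) = -4:
  t(0) = -4, t(1) = 0, t(2) = 20, t(3) = 120
  so the recurrence gives t(3) = 120.
From the proposed closed form t(n) = 5ⁿ - 5 - 1:
  t(3) = 119.
The recurrence gives 120 but the closed form gives 119, so the closed form does not satisfy the recurrence.

No, the closed form is incorrect.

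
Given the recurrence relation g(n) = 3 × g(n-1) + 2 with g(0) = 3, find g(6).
Computing step by step:
g(0) = 3
g(1) = 3 × 3 + 2 = 11
g(2) = 3 × 11 + 2 = 35
g(3) = 3 × 35 + 2 = 107
g(4) = 3 × 107 + 2 = 323
g(5) = 3 × 323 + 2 = 971
g(6) = 3 × 971 + 2 = 2915

2915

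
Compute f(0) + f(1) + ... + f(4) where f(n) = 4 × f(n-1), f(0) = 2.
Computing the sequence terms: 2, 8, 32, 128, 512
Adding these values together:

682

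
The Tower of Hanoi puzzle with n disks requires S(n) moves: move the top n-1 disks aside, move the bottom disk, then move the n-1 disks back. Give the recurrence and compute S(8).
Moving n disks = move the top n-1 disks aside (S(n-1) moves) + move the largest disk (1 move) + move the n-1 disks back on top (S(n-1) moves), so S(n) = 2S(n-1) + 1, with S(1) = 1 (a single disk takes one move).
First terms: 1, 3, 7, 15, 31, 63, … — each is one less than a power of 2. Indeed S(n) + 1 = 2(S(n-1) + 1) with S(1) + 1 = 2, so S(n) + 1 = 2ⁿ and S(n) = 2ⁿ - 1.
Hence S(8) = 2^8 - 1 = 256 - 1 = 255.

S(n) = 2S(n-1) + 1, S(1) = 1; S(8) = 255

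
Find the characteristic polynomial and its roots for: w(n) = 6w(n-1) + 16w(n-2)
Substitute w(n) = rⁿ and divide through by rⁿ⁻²: r² - 6r - 16 = 0
Factor: (r + 2)(r - 8) = 0, so r = -2, 8.
General solution: w(n) = A·(-2)ⁿ + B·8ⁿ

Characteristic: r² - 6r - 16 = 0, Roots: r = -2, 8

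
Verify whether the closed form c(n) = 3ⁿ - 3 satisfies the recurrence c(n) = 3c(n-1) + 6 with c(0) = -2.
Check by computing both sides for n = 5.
From the recurrence with c(0) = -2:
  c(0) = -2, c(1) = 0, c(2) = 6, c(3) = 24, c(4) = 78, c(5) = 240
  so the recurrence gives c(5) = 240.
From the proposed closed form c(n) = 3ⁿ - 3:
  c(5) = 240.
Both sides give 240 at n = 5, and the initial condition(s) match, so the closed form is consistent.

Yes, the closed form is correct.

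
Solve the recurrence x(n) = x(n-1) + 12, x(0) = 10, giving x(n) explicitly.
Recurrence: x(n) = x(n-1) + 12, initial: x(0) = 10.
Each step adds 12, so x(n) = x(0) + 12n = 12n + 10.

x(n) = 12n + 10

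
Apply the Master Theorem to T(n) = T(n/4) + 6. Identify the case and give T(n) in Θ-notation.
Master Theorem template: T(n) = a·T(n/b) + f(n).
Here: a=1, b=4, f(n)=6
Compute log_b(a) = log_4(1) = 0.
f(n) = 6 = Θ(1). Case 2: T(n) = Θ(log n).

Case 2: T(n) = Θ(log n)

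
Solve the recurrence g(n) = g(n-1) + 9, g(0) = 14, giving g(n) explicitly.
Recurrence: g(n) = g(n-1) + 9, initial: g(0) = 14.
Each step adds 9, so g(n) = g(0) + 9n = 9n + 14.

g(n) = 9n + 14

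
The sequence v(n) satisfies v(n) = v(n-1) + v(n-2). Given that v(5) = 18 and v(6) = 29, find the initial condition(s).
Work backwards using v(k) = v(k+2) - v(k+1):
v(4) = v(6) - v(5) = 29 - 18 = 11
v(3) = v(5) - v(4) = 18 - 11 = 7
v(2) = v(4) - v(3) = 11 - 7 = 4
v(1) = v(3) - v(2) = 7 - 4 = 3
v(0) = v(2) - v(1) = 4 - 3 = 1

v(0) = 1, v(1) = 3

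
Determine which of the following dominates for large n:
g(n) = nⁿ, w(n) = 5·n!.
Comparing growth rates:
Growth-rate hierarchy: log n ≺ any polynomial ≺ any exponential cⁿ (c>1) ≺ n! ≺ nⁿ.
super-exponential nⁿ dominates factorial asymptotically.

g(n) grows faster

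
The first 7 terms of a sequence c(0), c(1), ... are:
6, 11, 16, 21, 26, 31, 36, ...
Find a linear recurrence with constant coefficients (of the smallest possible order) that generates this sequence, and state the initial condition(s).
Look for the lowest-order linear relation among consecutive terms.
Observation: consecutive differences are constant (= 5).
Check at n=2: 1·11 + 5 = 16. ✓

c(n) = c(n-1) + 5, c(0) = 6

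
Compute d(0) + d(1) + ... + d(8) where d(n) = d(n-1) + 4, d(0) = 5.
Computing the sequence terms: 5, 9, 13, 17, 21, 25, 29, 33, 37
Adding these values together:

189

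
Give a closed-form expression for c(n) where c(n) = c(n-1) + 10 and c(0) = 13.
Recurrence: c(n) = c(n-1) + 10, initial: c(0) = 13.
Each step adds 10, so c(n) = c(0) + 10n = 10n + 13.

c(n) = 10n + 13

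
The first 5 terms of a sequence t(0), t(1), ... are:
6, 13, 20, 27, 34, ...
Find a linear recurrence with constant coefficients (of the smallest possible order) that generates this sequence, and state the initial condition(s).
Look for the lowest-order linear relation among consecutive terms.
Observation: consecutive differences are constant (= 7).
Check at n=2: 1·13 + 7 = 20. ✓

t(n) = t(n-1) + 7, t(0) = 6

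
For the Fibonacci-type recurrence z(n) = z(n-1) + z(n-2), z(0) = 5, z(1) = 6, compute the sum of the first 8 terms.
Computing the sequence terms: 5, 6, 11, 17, 28, 45, 73, 118
Adding these values together:

303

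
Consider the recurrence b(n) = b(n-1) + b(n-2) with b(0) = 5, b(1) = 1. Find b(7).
Computing the sequence terms:
5, 1, 6, 7, 13, 20, 33, 53

53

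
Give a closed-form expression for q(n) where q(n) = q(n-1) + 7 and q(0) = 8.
Recurrence: q(n) = q(n-1) + 7, initial: q(0) = 8.
Each step adds 7, so q(n) = q(0) + 7n = 7n + 8.

q(n) = 7n + 8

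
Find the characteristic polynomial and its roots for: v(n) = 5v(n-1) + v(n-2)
Substitute v(n) = rⁿ and divide through by rⁿ⁻²: r² - 5r - 1 = 0
Discriminant: 5² + 4·1 = 29, not a perfect square, so by the quadratic formula r = (5 ± √29)/2.
General solution: v(n) = A·r₁ⁿ + B·r₂ⁿ where r₁,r₂ = (5 ± √29)/2

Characteristic: r² - 5r - 1 = 0, Roots: r = (5 ± √29)/2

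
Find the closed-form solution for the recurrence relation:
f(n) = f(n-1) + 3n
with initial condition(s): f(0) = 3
Recurrence: f(n) = f(n-1) + 3n, initial: f(0) = 3.
Telescoping: f(n) = f(0) + 3·Σᵢ₌₁ⁿ i = 3 + 3·n(n+1)/2.

f(n) = 3·n(n+1)/2 + 3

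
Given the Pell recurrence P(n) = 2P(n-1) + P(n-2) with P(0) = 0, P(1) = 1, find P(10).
Computing the sequence terms:
0, 1, 2, 5, 12, 29, 70, 169, 408, 985, 2378

2378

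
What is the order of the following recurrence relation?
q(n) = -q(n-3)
The order is the largest lag k for which q(n-k) appears. Here the deepest term is q(n-3), so the order is 3.

Order 3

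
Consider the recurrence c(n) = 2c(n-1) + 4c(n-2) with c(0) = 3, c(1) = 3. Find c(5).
Computing the sequence terms:
3, 3, 18, 48, 168, 528

528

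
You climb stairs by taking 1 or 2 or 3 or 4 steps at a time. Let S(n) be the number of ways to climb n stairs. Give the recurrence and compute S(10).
Condition on the size of the last step (1 to 4): before it there were n-1, …, n-4 stairs climbed, and these cases are disjoint, so S(n) = S(n-1) + S(n-2) + S(n-3) + S(n-4) (order-4 linear recurrence).
Initial conditions by direct count (compositions of i into parts ≤ 4): S(1) = 1; S(2) = 2; S(3) = 4; S(4) = 8.
Iterating the recurrence: S(5) = 15, S(6) = 29, S(7) = 56, S(8) = 108, S(9) = 208, S(10) = 401.

S(n) = S(n-1) + S(n-2) + S(n-3) + S(n-4), S(1) = 1, S(2) = 2, S(3) = 4, S(4) = 8; S(10) = 401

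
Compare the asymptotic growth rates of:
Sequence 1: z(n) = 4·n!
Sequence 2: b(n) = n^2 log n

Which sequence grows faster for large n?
Comparing growth rates:
Growth-rate hierarchy: log n ≺ any polynomial ≺ any exponential cⁿ (c>1) ≺ n! ≺ nⁿ.
factorial dominates polynomial degree 2 (with log factor) asymptotically.

z(n) grows faster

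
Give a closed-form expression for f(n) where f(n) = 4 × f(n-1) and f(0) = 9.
Recurrence: f(n) = 4 × f(n-1), initial: f(0) = 9.
Each term is 4 times the previous, so this is geometric with ratio 4. After n steps: f(n) = f(0)·4ⁿ = 9·4ⁿ.

f(n) = 9·4ⁿ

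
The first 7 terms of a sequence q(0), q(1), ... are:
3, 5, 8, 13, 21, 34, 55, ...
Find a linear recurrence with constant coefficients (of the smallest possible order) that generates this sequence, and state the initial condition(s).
Look for the lowest-order linear relation among consecutive terms.
Observation: q(n) - 1·q(n-1) - (1)·q(n-2) = 0 holds for the shown terms, and no order-1 relation q(n) = α·q(n-1) + β fits.
Check at n=3: 1·8 + (1)·5 = 13. ✓

q(n) = q(n-1) + q(n-2), q(0) = 3, q(1) = 5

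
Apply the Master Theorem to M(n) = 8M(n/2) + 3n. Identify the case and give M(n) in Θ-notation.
Master Theorem template: M(n) = a·M(n/b) + f(n).
Here: a=8, b=2, f(n)=3n
Compute log_b(a) = log_2(8) = 3.
f(n) = 3n = O(n^(3-ε)) with ε = 2. Case 1: M(n) = Θ(n^log_b(a)) = Θ(n^3).

Case 1: M(n) = Θ(n^3)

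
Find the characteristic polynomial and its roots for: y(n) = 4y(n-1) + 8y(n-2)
Substitute y(n) = rⁿ and divide through by rⁿ⁻²: r² - 4r - 8 = 0
Discriminant: 4² + 4·8 = 48, not a perfect square, so by the quadratic formula r = (4 ± √48)/2.
General solution: y(n) = A·r₁ⁿ + B·r₂ⁿ where r₁,r₂ = (4 ± √48)/2

Characteristic: r² - 4r - 8 = 0, Roots: r = (4 ± √48)/2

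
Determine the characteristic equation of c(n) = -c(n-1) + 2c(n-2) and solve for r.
Substitute c(n) = rⁿ and divide through by rⁿ⁻²: r² + r - 2 = 0
Factor: (r + 2)(r - 1) = 0, so r = -2, 1.
General solution: c(n) = A·(-2)ⁿ + B·1ⁿ

Characteristic: r² + r - 2 = 0, Roots: r = -2, 1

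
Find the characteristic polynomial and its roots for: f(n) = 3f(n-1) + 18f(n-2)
Substitute f(n) = rⁿ and divide through by rⁿ⁻²: r² - 3r - 18 = 0
Factor: (r - 6)(r + 3) = 0, so r = 6, -3.
General solution: f(n) = A·6ⁿ + B·(-3)ⁿ

Characteristic: r² - 3r - 18 = 0, Roots: r = 6, -3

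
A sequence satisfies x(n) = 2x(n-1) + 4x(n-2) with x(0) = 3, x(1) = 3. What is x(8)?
Computing the sequence terms:
3, 3, 18, 48, 168, 528, 1728, 5568, 18048

18048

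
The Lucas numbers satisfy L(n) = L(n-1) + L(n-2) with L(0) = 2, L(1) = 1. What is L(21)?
Computing the sequence terms:
2, 1, 3, 4, 7, 11, 18, 29, 47, 76, 123, 199, 322, 521, 843, 1364, 2207, 3571, 5778, 9349, 15127, 24476

24476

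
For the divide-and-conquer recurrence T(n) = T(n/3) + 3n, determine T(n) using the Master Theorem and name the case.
Master Theorem template: T(n) = a·T(n/b) + f(n).
Here: a=1, b=3, f(n)=3n
Compute log_b(a) = log_3(1) = 0.
f(n) = 3n = Ω(n^(0+ε)) with ε = 1, and the regularity condition holds (a·f(n/b) = (a/b^1)·f(n) with a/b^1 = 3^-1 < 1). Case 3: T(n) = Θ(f(n)) = Θ(n).

Case 3: T(n) = Θ(n)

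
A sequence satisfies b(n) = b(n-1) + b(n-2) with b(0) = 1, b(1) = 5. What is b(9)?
Computing the sequence terms:
1, 5, 6, 11, 17, 28, 45, 73, 118, 191

191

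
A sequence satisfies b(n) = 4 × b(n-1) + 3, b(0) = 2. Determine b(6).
Computing step by step:
b(0) = 2
b(1) = 4 × 2 + 3 = 11
b(2) = 4 × 11 + 3 = 47
b(3) = 4 × 47 + 3 = 191
b(4) = 4 × 191 + 3 = 767
b(5) = 4 × 767 + 3 = 3071
b(6) = 4 × 3071 + 3 = 12287

12287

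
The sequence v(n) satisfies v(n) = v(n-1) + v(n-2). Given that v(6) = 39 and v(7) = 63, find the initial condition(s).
Work backwards using v(k) = v(k+2) - v(k+1):
v(5) = v(7) - v(6) = 63 - 39 = 24
v(4) = v(6) - v(5) = 39 - 24 = 15
v(3) = v(5) - v(4) = 24 - 15 = 9
v(2) = v(4) - v(3) = 15 - 9 = 6
v(1) = v(3) - v(2) = 9 - 6 = 3
v(0) = v(2) - v(1) = 6 - 3 = 3

v(0) = 3, v(1) = 3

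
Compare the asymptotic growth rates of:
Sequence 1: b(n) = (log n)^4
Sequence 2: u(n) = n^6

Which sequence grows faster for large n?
Comparing growth rates:
Growth-rate hierarchy: log n ≺ any polynomial ≺ any exponential cⁿ (c>1) ≺ n! ≺ nⁿ.
polynomial degree 6 dominates polylogarithmic (log n)^4 asymptotically.

u(n) grows faster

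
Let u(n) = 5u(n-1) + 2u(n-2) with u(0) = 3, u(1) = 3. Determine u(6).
Computing the sequence terms:
3, 3, 21, 111, 597, 3207, 17229

17229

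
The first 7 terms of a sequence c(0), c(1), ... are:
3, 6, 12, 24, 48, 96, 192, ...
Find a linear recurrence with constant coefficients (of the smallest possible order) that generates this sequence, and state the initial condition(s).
Look for the lowest-order linear relation among consecutive terms.
Observation: each term is 2× the previous.
Check at n=2: 2·6 = 12. ✓

c(n) = 2 × c(n-1), c(0) = 3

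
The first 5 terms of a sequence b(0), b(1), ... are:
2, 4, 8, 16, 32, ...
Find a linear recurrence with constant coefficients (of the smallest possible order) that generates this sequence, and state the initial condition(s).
Look for the lowest-order linear relation among consecutive terms.
Observation: each term is 2× the previous.
Check at n=2: 2·4 = 8. ✓

b(n) = 2 × b(n-1), b(0) = 2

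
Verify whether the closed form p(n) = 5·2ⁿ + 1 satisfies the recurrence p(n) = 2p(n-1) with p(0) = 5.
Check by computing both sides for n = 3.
From the recurrence with p(0) = 5:
  p(0) = 5, p(1) = 10, p(2) = 20, p(3) = 40
  so the recurrence gives p(3) = 40.
From the proposed closed form p(n) = 5·2ⁿ + 1:
  p(3) = 41.
The recurrence gives 40 but the closed form gives 41, so the closed form does not satisfy the recurrence.

No, the closed form is incorrect.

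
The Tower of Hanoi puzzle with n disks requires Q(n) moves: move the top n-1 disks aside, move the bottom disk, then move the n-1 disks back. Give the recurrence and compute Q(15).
Moving n disks = move the top n-1 disks aside (Q(n-1) moves) + move the largest disk (1 move) + move the n-1 disks back on top (Q(n-1) moves), so Q(n) = 2Q(n-1) + 1, with Q(1) = 1 (a single disk takes one move).
First terms: 1, 3, 7, 15, 31, 63, … — each is one less than a power of 2. Indeed Q(n) + 1 = 2(Q(n-1) + 1) with Q(1) + 1 = 2, so Q(n) + 1 = 2ⁿ and Q(n) = 2ⁿ - 1.
Hence Q(15) = 2^15 - 1 = 32768 - 1 = 32767.

Q(n) = 2Q(n-1) + 1, Q(1) = 1; Q(15) = 32767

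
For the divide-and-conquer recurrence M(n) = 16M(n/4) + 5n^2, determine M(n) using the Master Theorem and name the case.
Master Theorem template: M(n) = a·M(n/b) + f(n).
Here: a=16, b=4, f(n)=5n^2
Compute log_b(a) = log_4(16) = 2.
f(n) = 5n^2 = Θ(n^2). Case 2: M(n) = Θ(n^2 log n).

Case 2: M(n) = Θ(n^2 log n)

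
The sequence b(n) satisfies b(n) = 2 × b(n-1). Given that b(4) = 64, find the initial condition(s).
In general b(n) = 2ⁿ · b(0). At n = 4: b(0) = b(4) / 2^4 = 64 / 16 = 4.

b(0) = 4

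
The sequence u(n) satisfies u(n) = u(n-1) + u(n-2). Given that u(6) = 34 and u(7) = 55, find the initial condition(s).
Work backwards using u(k) = u(k+2) - u(k+1):
u(5) = u(7) - u(6) = 55 - 34 = 21
u(4) = u(6) - u(5) = 34 - 21 = 13
u(3) = u(5) - u(4) = 21 - 13 = 8
u(2) = u(4) - u(3) = 13 - 8 = 5
u(1) = u(3) - u(2) = 8 - 5 = 3
u(0) = u(2) - u(1) = 5 - 3 = 2

u(0) = 2, u(1) = 3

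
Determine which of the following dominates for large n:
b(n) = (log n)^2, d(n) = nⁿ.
Comparing growth rates:
Growth-rate hierarchy: log n ≺ any polynomial ≺ any exponential cⁿ (c>1) ≺ n! ≺ nⁿ.
super-exponential nⁿ dominates polylogarithmic (log n)^2 asymptotically.

d(n) grows faster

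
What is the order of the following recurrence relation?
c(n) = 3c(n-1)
The order is the largest lag k for which c(n-k) appears. Here the deepest term is c(n-1), so the order is 1.

Order 1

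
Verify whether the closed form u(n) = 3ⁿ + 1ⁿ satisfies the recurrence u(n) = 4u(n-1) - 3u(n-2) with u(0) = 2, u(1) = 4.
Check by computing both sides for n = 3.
From the recurrence with u(0) = 2, u(1) = 4:
  u(0) = 2, u(1) = 4, u(2) = 10, u(3) = 28
  so the recurrence gives u(3) = 28.
From the proposed closed form u(n) = 3ⁿ + 1ⁿ:
  u(3) = 28.
Both sides give 28 at n = 3, and the initial condition(s) match, so the closed form is consistent.

Yes, the closed form is correct.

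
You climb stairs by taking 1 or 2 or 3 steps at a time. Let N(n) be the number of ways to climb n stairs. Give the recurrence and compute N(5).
Condition on the size of the last step (1 to 3): before it there were n-1, …, n-3 stairs climbed, and these cases are disjoint, so N(n) = N(n-1) + N(n-2) + N(n-3) (order-3 linear recurrence).
Initial conditions by direct count (compositions of i into parts ≤ 3): N(1) = 1; N(2) = 2; N(3) = 4.
Iterating the recurrence: N(4) = 7, N(5) = 13.

N(n) = N(n-1) + N(n-2) + N(n-3), N(1) = 1, N(2) = 2, N(3) = 4; N(5) = 13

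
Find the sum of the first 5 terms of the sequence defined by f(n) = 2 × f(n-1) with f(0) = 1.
Computing the sequence terms: 1, 2, 4, 8, 16
Adding these values together:

31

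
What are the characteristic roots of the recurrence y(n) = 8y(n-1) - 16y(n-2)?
Substitute y(n) = rⁿ and divide through by rⁿ⁻²: r² - 8r + 16 = 0
Factor: (r - 4)² = 0, so r = 4 (double root).
General solution: y(n) = (A + Bn)·4ⁿ

Characteristic: r² - 8r + 16 = 0, Roots: r = 4 (double root)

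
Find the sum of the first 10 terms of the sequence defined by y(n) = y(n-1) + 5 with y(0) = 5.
Computing the sequence terms: 5, 10, 15, 20, 25, 30, 35, 40, 45, 50
Adding these values together:

275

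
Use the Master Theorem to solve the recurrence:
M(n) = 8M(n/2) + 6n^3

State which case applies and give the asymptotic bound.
Master Theorem template: M(n) = a·M(n/b) + f(n).
Here: a=8, b=2, f(n)=6n^3
Compute log_b(a) = log_2(8) = 3.
f(n) = 6n^3 = Θ(n^3). Case 2: M(n) = Θ(n^3 log n).

Case 2: M(n) = Θ(n^3 log n)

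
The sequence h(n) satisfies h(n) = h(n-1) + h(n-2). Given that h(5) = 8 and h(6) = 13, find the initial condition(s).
Work backwards using h(k) = h(k+2) - h(k+1):
h(4) = h(6) - h(5) = 13 - 8 = 5
h(3) = h(5) - h(4) = 8 - 5 = 3
h(2) = h(4) - h(3) = 5 - 3 = 2
h(1) = h(3) - h(2) = 3 - 2 = 1
h(0) = h(2) - h(1) = 2 - 1 = 1

h(0) = 1, h(1) = 1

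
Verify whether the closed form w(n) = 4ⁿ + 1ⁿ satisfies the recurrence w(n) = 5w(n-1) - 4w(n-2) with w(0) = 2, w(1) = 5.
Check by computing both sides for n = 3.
From the recurrence with w(0) = 2, w(1) = 5:
  w(0) = 2, w(1) = 5, w(2) = 17, w(3) = 65
  so the recurrence gives w(3) = 65.
From the proposed closed form w(n) = 4ⁿ + 1ⁿ:
  w(3) = 65.
Both sides give 65 at n = 3, and the initial condition(s) match, so the closed form is consistent.

Yes, the closed form is correct.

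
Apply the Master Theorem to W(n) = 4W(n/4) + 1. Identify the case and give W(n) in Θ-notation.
Master Theorem template: W(n) = a·W(n/b) + f(n).
Here: a=4, b=4, f(n)=1
Compute log_b(a) = log_4(4) = 1.
f(n) = 1 = O(n^(1-ε)) with ε = 1. Case 1: W(n) = Θ(n^log_b(a)) = Θ(n).

Case 1: W(n) = Θ(n)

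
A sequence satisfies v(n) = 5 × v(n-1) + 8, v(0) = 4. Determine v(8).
Computing step by step:
v(0) = 4
v(1) = 5 × 4 + 8 = 28
v(2) = 5 × 28 + 8 = 148
v(3) = 5 × 148 + 8 = 748
v(4) = 5 × 748 + 8 = 3748
v(5) = 5 × 3748 + 8 = 18748
v(6) = 5 × 18748 + 8 = 93748
v(7) = 5 × 93748 + 8 = 468748
v(8) = 5 × 468748 + 8 = 2343748

2343748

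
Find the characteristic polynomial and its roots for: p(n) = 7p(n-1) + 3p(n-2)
Substitute p(n) = rⁿ and divide through by rⁿ⁻²: r² - 7r - 3 = 0
Discriminant: 7² + 4·3 = 61, not a perfect square, so by the quadratic formula r = (7 ± √61)/2.
General solution: p(n) = A·r₁ⁿ + B·r₂ⁿ where r₁,r₂ = (7 ± √61)/2

Characteristic: r² - 7r - 3 = 0, Roots: r = (7 ± √61)/2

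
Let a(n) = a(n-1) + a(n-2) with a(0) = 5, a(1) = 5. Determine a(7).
Computing the sequence terms:
5, 5, 10, 15, 25, 40, 65, 105

105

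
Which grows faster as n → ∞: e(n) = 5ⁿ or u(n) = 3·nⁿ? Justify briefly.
Comparing growth rates:
Growth-rate hierarchy: log n ≺ any polynomial ≺ any exponential cⁿ (c>1) ≺ n! ≺ nⁿ.
super-exponential nⁿ dominates exponential base 5 asymptotically.

u(n) grows faster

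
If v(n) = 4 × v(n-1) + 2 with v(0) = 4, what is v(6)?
Computing step by step:
v(0) = 4
v(1) = 4 × 4 + 2 = 18
v(2) = 4 × 18 + 2 = 74
v(3) = 4 × 74 + 2 = 298
v(4) = 4 × 298 + 2 = 1194
v(5) = 4 × 1194 + 2 = 4778
v(6) = 4 × 4778 + 2 = 19114

19114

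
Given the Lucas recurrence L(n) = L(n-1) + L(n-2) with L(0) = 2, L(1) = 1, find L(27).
Computing the sequence terms:
2, 1, 3, 4, 7, 11, 18, 29, 47, 76, 123, 199, 322, 521, 843, 1364, 2207, 3571, 5778, 9349, 15127, 24476, 39603, 64079, 103682, 167761, 271443, 439204

439204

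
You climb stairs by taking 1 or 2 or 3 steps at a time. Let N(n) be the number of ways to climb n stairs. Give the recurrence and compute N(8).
Condition on the size of the last step (1 to 3): before it there were n-1, …, n-3 stairs climbed, and these cases are disjoint, so N(n) = N(n-1) + N(n-2) + N(n-3) (order-3 linear recurrence).
Initial conditions by direct count (compositions of i into parts ≤ 3): N(1) = 1; N(2) = 2; N(3) = 4.
Iterating the recurrence: N(4) = 7, N(5) = 13, N(6) = 24, N(7) = 44, N(8) = 81.

N(n) = N(n-1) + N(n-2) + N(n-3), N(1) = 1, N(2) = 2, N(3) = 4; N(8) = 81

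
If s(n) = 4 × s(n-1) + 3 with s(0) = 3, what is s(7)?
Computing step by step:
s(0) = 3
s(1) = 4 × 3 + 3 = 15
s(2) = 4 × 15 + 3 = 63
s(3) = 4 × 63 + 3 = 255
s(4) = 4 × 255 + 3 = 1023
s(5) = 4 × 1023 + 3 = 4095
s(6) = 4 × 4095 + 3 = 16383
s(7) = 4 × 16383 + 3 = 65535

65535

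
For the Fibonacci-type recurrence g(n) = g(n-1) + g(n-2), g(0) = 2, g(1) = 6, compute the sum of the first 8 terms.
Computing the sequence terms: 2, 6, 8, 14, 22, 36, 58, 94
Adding these values together:

240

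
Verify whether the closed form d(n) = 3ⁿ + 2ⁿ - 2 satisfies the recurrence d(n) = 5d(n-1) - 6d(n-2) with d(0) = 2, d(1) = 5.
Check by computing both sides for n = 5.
From the recurrence with d(0) = 2, d(1) = 5:
  d(0) = 2, d(1) = 5, d(2) = 13, d(3) = 35, d(4) = 97, d(5) = 275
  so the recurrence gives d(5) = 275.
From the proposed closed form d(n) = 3ⁿ + 2ⁿ - 2:
  d(5) = 273.
The recurrence gives 275 but the closed form gives 273, so the closed form does not satisfy the recurrence.

No, the closed form is incorrect.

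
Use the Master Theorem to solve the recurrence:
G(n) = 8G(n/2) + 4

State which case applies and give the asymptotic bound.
Master Theorem template: G(n) = a·G(n/b) + f(n).
Here: a=8, b=2, f(n)=4
Compute log_b(a) = log_2(8) = 3.
f(n) = 4 = O(n^(3-ε)) with ε = 3. Case 1: G(n) = Θ(n^log_b(a)) = Θ(n^3).

Case 1: G(n) = Θ(n^3)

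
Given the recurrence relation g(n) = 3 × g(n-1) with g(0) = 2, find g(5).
Computing step by step:
g(0) = 2
g(1) = 3 × 2 = 6
g(2) = 3 × 6 = 18
g(3) = 3 × 18 = 54
g(4) = 3 × 54 = 162
g(5) = 3 × 162 = 486

486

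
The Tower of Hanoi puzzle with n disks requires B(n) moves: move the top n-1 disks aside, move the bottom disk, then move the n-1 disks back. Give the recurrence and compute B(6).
Moving n disks = move the top n-1 disks aside (B(n-1) moves) + move the largest disk (1 move) + move the n-1 disks back on top (B(n-1) moves), so B(n) = 2B(n-1) + 1, with B(1) = 1 (a single disk takes one move).
First terms: 1, 3, 7, 15, 31, 63, … — each is one less than a power of 2. Indeed B(n) + 1 = 2(B(n-1) + 1) with B(1) + 1 = 2, so B(n) + 1 = 2ⁿ and B(n) = 2ⁿ - 1.
Hence B(6) = 2^6 - 1 = 64 - 1 = 63.

B(n) = 2B(n-1) + 1, B(1) = 1; B(6) = 63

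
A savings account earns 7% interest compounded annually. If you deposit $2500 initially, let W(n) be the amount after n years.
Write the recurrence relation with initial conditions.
Each year the balance grows by 7%, i.e. is multiplied by 1 + 7/100 = 1.07, so W(n) = 1.07 × W(n-1). The initial deposit gives W(0) = 2500.
Unrolling gives the closed form W(n) = 2500 × (1.07)ⁿ.

W(n) = 1.07 × W(n-1), W(0) = 2500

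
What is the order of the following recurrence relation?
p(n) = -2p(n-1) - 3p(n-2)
The order is the largest lag k for which p(n-k) appears. Here the deepest term is p(n-2), so the order is 2.

Order 2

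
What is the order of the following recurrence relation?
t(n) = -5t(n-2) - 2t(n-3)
The order is the largest lag k for which t(n-k) appears. Here the deepest term is t(n-3), so the order is 3.

Order 3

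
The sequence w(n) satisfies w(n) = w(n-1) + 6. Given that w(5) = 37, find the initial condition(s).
w(5) = w(0) + 5·6, so w(0) = 37 - 30 = 7.

w(0) = 7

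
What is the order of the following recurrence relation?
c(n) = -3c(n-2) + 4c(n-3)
The order is the largest lag k for which c(n-k) appears. Here the deepest term is c(n-3), so the order is 3.

Order 3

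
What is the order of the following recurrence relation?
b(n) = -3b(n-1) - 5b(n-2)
The order is the largest lag k for which b(n-k) appears. Here the deepest term is b(n-2), so the order is 2.

Order 2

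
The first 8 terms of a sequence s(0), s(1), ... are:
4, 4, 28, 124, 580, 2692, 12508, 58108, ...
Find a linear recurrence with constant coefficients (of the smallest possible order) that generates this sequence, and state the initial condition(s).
Look for the lowest-order linear relation among consecutive terms.
Observation: s(n) - 4·s(n-1) - (3)·s(n-2) = 0 holds for the shown terms, and no order-1 relation s(n) = α·s(n-1) + β fits.
Check at n=3: 4·28 + (3)·4 = 124. ✓

s(n) = 4s(n-1) + 3s(n-2), s(0) = 4, s(1) = 4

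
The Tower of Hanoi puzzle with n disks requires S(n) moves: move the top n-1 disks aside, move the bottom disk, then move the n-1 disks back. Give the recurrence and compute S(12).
Moving n disks = move the top n-1 disks aside (S(n-1) moves) + move the largest disk (1 move) + move the n-1 disks back on top (S(n-1) moves), so S(n) = 2S(n-1) + 1, with S(1) = 1 (a single disk takes one move).
First terms: 1, 3, 7, 15, 31, 63, … — each is one less than a power of 2. Indeed S(n) + 1 = 2(S(n-1) + 1) with S(1) + 1 = 2, so S(n) + 1 = 2ⁿ and S(n) = 2ⁿ - 1.
Hence S(12) = 2^12 - 1 = 4096 - 1 = 4095.

S(n) = 2S(n-1) + 1, S(1) = 1; S(12) = 4095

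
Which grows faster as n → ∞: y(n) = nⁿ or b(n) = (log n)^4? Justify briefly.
Comparing growth rates:
Growth-rate hierarchy: log n ≺ any polynomial ≺ any exponential cⁿ (c>1) ≺ n! ≺ nⁿ.
super-exponential nⁿ dominates polylogarithmic (log n)^4 asymptotically.

y(n) grows faster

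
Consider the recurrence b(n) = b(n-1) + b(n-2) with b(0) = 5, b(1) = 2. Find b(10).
Computing the sequence terms:
5, 2, 7, 9, 16, 25, 41, 66, 107, 173, 280

280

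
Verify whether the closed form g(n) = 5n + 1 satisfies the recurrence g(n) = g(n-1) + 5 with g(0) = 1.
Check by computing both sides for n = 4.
From the recurrence with g(0) = 1:
  g(0) = 1, g(1) = 6, g(2) = 11, g(3) = 16, g(4) = 21
  so the recurrence gives g(4) = 21.
From the proposed closed form g(n) = 5n + 1:
  g(4) = 21.
Both sides give 21 at n = 4, and the initial condition(s) match, so the closed form is consistent.

Yes, the closed form is correct.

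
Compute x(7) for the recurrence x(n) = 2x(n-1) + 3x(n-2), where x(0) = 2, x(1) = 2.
Computing the sequence terms:
2, 2, 10, 26, 82, 242, 730, 2186

2186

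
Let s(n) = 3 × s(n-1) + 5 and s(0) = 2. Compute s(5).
Computing step by step:
s(0) = 2
s(1) = 3 × 2 + 5 = 11
s(2) = 3 × 11 + 5 = 38
s(3) = 3 × 38 + 5 = 119
s(4) = 3 × 119 + 5 = 362
s(5) = 3 × 362 + 5 = 1091

1091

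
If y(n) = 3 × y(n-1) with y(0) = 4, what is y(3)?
Computing step by step:
y(0) = 4
y(1) = 3 × 4 = 12
y(2) = 3 × 12 = 36
y(3) = 3 × 36 = 108

108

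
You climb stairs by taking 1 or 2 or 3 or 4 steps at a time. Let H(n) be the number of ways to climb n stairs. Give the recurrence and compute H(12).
Condition on the size of the last step (1 to 4): before it there were n-1, …, n-4 stairs climbed, and these cases are disjoint, so H(n) = H(n-1) + H(n-2) + H(n-3) + H(n-4) (order-4 linear recurrence).
Initial conditions by direct count (compositions of i into parts ≤ 4): H(1) = 1; H(2) = 2; H(3) = 4; H(4) = 8.
Iterating the recurrence: H(5) = 15, H(6) = 29, H(7) = 56, H(8) = 108, H(9) = 208, H(10) = 401, H(11) = 773, H(12) = 1490.

H(n) = H(n-1) + H(n-2) + H(n-3) + H(n-4), H(1) = 1, H(2) = 2, H(3) = 4, H(4) = 8; H(12) = 1490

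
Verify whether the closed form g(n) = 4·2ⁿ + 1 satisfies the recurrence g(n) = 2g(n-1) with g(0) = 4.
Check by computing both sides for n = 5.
From the recurrence with g(0) = 4:
  g(0) = 4, g(1) = 8, g(2) = 16, g(3) = 32, g(4) = 64, g(5) = 128
  so the recurrence gives g(5) = 128.
From the proposed closed form g(n) = 4·2ⁿ + 1:
  g(5) = 129.
The recurrence gives 128 but the closed form gives 129, so the closed form does not satisfy the recurrence.

No, the closed form is incorrect.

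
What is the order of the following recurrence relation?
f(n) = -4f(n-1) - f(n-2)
The order is the largest lag k for which f(n-k) appears. Here the deepest term is f(n-2), so the order is 2.

Order 2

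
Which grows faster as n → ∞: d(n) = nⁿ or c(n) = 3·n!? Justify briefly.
Comparing growth rates:
Growth-rate hierarchy: log n ≺ any polynomial ≺ any exponential cⁿ (c>1) ≺ n! ≺ nⁿ.
super-exponential nⁿ dominates factorial asymptotically.

d(n) grows faster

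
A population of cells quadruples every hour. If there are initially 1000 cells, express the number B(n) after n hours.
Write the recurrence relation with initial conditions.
Each hour multiplies the count by 4, so the count after n hours depends only on the count after n-1 hours: B(n) = 4 × B(n-1). The starting count gives B(0) = 1000.
Unrolling n times gives the closed form B(n) = 1000 × 4ⁿ.

B(n) = 4 × B(n-1), B(0) = 1000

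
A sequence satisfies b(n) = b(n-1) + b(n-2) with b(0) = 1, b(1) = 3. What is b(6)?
Computing the sequence terms:
1, 3, 4, 7, 11, 18, 29

29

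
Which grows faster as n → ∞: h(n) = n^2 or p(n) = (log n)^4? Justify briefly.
Comparing growth rates:
Growth-rate hierarchy: log n ≺ any polynomial ≺ any exponential cⁿ (c>1) ≺ n! ≺ nⁿ.
polynomial degree 2 dominates polylogarithmic (log n)^4 asymptotically.

h(n) grows faster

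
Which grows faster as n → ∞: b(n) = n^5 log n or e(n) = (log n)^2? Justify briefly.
Comparing growth rates:
Growth-rate hierarchy: log n ≺ any polynomial ≺ any exponential cⁿ (c>1) ≺ n! ≺ nⁿ.
polynomial degree 5 (with log factor) dominates polylogarithmic (log n)^2 asymptotically.

b(n) grows faster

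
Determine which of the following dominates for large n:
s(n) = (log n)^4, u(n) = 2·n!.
Comparing growth rates:
Growth-rate hierarchy: log n ≺ any polynomial ≺ any exponential cⁿ (c>1) ≺ n! ≺ nⁿ.
factorial dominates polylogarithmic (log n)^4 asymptotically.

u(n) grows faster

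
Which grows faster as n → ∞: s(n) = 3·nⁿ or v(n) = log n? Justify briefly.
Comparing growth rates:
Growth-rate hierarchy: log n ≺ any polynomial ≺ any exponential cⁿ (c>1) ≺ n! ≺ nⁿ.
super-exponential nⁿ dominates logarithmic asymptotically.

s(n) grows faster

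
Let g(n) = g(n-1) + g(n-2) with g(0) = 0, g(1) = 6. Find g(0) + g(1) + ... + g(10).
Computing the sequence terms: 0, 6, 6, 12, 18, 30, 48, 78, 126, 204, 330
Adding these values together:

858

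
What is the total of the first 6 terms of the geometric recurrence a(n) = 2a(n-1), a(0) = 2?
Computing the sequence terms: 2, 4, 8, 16, 32, 64
Adding these values together:

126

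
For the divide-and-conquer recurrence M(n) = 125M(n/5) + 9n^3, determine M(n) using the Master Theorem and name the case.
Master Theorem template: M(n) = a·M(n/b) + f(n).
Here: a=125, b=5, f(n)=9n^3
Compute log_b(a) = log_5(125) = 3.
f(n) = 9n^3 = Θ(n^3). Case 2: M(n) = Θ(n^3 log n).

Case 2: M(n) = Θ(n^3 log n)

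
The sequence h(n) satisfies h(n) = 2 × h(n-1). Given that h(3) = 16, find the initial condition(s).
In general h(n) = 2ⁿ · h(0). At n = 3: h(0) = h(3) / 2^3 = 16 / 8 = 2.

h(0) = 2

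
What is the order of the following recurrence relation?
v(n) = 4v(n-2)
The order is the largest lag k for which v(n-k) appears. Here the deepest term is v(n-2), so the order is 2.

Order 2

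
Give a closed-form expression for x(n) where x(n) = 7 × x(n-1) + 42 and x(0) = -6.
Recurrence: x(n) = 7 × x(n-1) + 42, initial: x(0) = -6.
Try x(n) = A·7ⁿ + C. Substituting: A·7ⁿ + C = 7(A·7ⁿ⁻¹ + C) + 42 = A·7ⁿ + 7C + 42, so C = 7C + 42, giving C = -7. Then x(0) = A - 7 = -6 gives A = 1.

x(n) = 7ⁿ - 7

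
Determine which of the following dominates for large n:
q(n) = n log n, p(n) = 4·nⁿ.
Comparing growth rates:
Growth-rate hierarchy: log n ≺ any polynomial ≺ any exponential cⁿ (c>1) ≺ n! ≺ nⁿ.
super-exponential nⁿ dominates polynomial degree 1 (with log factor) asymptotically.

p(n) grows faster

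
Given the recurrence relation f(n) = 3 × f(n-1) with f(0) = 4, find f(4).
Computing step by step:
f(0) = 4
f(1) = 3 × 4 = 12
f(2) = 3 × 12 = 36
f(3) = 3 × 36 = 108
f(4) = 3 × 108 = 324

324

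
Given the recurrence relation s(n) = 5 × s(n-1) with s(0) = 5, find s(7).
Computing step by step:
s(0) = 5
s(1) = 5 × 5 = 25
s(2) = 5 × 25 = 125
s(3) = 5 × 125 = 625
s(4) = 5 × 625 = 3125
s(5) = 5 × 3125 = 15625
s(6) = 5 × 15625 = 78125
s(7) = 5 × 78125 = 390625

390625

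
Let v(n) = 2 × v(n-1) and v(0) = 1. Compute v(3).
Computing step by step:
v(0) = 1
v(1) = 2 × 1 = 2
v(2) = 2 × 2 = 4
v(3) = 2 × 4 = 8

8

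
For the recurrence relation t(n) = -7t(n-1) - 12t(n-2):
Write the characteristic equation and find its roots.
Substitute t(n) = rⁿ and divide through by rⁿ⁻²: r² + 7r + 12 = 0
Factor: (r + 4)(r + 3) = 0, so r = -4, -3.
General solution: t(n) = A·(-4)ⁿ + B·(-3)ⁿ

Characteristic: r² + 7r + 12 = 0, Roots: r = -4, -3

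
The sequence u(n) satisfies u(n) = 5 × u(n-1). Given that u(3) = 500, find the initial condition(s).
In general u(n) = 5ⁿ · u(0). At n = 3: u(0) = u(3) / 5^3 = 500 / 125 = 4.

u(0) = 4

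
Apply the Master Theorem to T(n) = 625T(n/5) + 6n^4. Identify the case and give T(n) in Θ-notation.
Master Theorem template: T(n) = a·T(n/b) + f(n).
Here: a=625, b=5, f(n)=6n^4
Compute log_b(a) = log_5(625) = 4.
f(n) = 6n^4 = Θ(n^4). Case 2: T(n) = Θ(n^4 log n).

Case 2: T(n) = Θ(n^4 log n)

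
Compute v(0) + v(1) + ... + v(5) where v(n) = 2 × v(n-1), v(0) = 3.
Computing the sequence terms: 3, 6, 12, 24, 48, 96
Adding these values together:

189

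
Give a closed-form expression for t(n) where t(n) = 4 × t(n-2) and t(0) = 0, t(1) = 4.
Recurrence: t(n) = 4 × t(n-2), initial: t(0) = 0, t(1) = 4.
Characteristic equation: r² - 4 = 0, which factors as (r - 2)(r + 2) = 0, so r = 2, -2. General solution t(n) = A·2ⁿ + B·(-2)ⁿ. From t(0) = 0: A + B = 0. From t(1) = 4: 2A - 2B = 4. Solving gives A = 1, B = -1.

t(n) = 2ⁿ - (-2)ⁿ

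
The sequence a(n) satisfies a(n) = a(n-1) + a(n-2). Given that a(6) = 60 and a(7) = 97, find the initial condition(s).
Work backwards using a(k) = a(k+2) - a(k+1):
a(5) = a(7) - a(6) = 97 - 60 = 37
a(4) = a(6) - a(5) = 60 - 37 = 23
a(3) = a(5) - a(4) = 37 - 23 = 14
a(2) = a(4) - a(3) = 23 - 14 = 9
a(1) = a(3) - a(2) = 14 - 9 = 5
a(0) = a(2) - a(1) = 9 - 5 = 4

a(0) = 4, a(1) = 5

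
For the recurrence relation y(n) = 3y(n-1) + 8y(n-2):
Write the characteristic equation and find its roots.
Substitute y(n) = rⁿ and divide through by rⁿ⁻²: r² - 3r - 8 = 0
Discriminant: 3² + 4·8 = 41, not a perfect square, so by the quadratic formula r = (3 ± √41)/2.
General solution: y(n) = A·r₁ⁿ + B·r₂ⁿ where r₁,r₂ = (3 ± √41)/2

Characteristic: r² - 3r - 8 = 0, Roots: r = (3 ± √41)/2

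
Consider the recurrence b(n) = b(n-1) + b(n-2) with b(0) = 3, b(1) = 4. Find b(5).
Computing the sequence terms:
3, 4, 7, 11, 18, 29

29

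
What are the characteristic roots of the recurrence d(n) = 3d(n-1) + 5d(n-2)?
Substitute d(n) = rⁿ and divide through by rⁿ⁻²: r² - 3r - 5 = 0
Discriminant: 3² + 4·5 = 29, not a perfect square, so by the quadratic formula r = (3 ± √29)/2.
General solution: d(n) = A·r₁ⁿ + B·r₂ⁿ where r₁,r₂ = (3 ± √29)/2

Characteristic: r² - 3r - 5 = 0, Roots: r = (3 ± √29)/2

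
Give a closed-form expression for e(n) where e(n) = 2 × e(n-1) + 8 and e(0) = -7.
Recurrence: e(n) = 2 × e(n-1) + 8, initial: e(0) = -7.
Try e(n) = A·2ⁿ + C. Substituting: A·2ⁿ + C = 2(A·2ⁿ⁻¹ + C) + 8 = A·2ⁿ + 2C + 8, so C = 2C + 8, giving C = -8. Then e(0) = A - 8 = -7 gives A = 1.

e(n) = 2ⁿ - 8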